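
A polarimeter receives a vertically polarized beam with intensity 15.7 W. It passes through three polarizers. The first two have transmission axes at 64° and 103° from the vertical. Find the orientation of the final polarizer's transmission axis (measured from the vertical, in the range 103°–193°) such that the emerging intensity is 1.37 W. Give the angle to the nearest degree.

θ ≈ 133°

I₁ = I₀ cos²(64° − 0°) = I₀ cos²(64°) = 0.1922 I₀.
I₂ = I₁ cos²(103° − 64°) = 0.1922 I₀ · cos²(39°) = 0.1161 I₀.
Target fraction: 1.37 / 15.7 W = 0.08726 of I₀.
Need I₃/I₀ = 0.08726, so cos²(θ − 103°) = 0.08726 / 0.1161 = 0.7519.
θ − 103° = arccos(√0.7519) = 29.9°, giving θ ≈ 103 + 29.9 = 132.9°.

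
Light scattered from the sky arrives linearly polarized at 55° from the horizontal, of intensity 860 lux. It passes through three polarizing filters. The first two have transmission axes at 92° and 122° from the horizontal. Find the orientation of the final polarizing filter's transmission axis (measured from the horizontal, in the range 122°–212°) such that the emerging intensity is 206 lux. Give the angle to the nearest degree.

I₁ = I₀ cos²(92° − 55°) = I₀ cos²(37°) = 0.6378 I₀.
I₂ = I₁ cos²(122° − 92°) = 0.6378 I₀ · cos²(30°) = 0.4784 I₀.
Target fraction: 206 / 860 lux = 0.2395 of I₀.
Need I₃/I₀ = 0.2395, so cos²(θ − 122°) = 0.2395 / 0.4784 = 0.5007.
θ − 122° = arccos(√0.5007) = 45.0°, giving θ ≈ 122 + 45.0 = 167.0°.

θ ≈ 167°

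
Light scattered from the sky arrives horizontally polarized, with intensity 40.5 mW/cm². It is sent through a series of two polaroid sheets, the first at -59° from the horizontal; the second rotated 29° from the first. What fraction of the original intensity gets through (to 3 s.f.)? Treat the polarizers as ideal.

By Malus's law, I₁ = 40.5 mW/cm² · cos²(59°) = 10.74 mW/cm².
I₂ = I₁ · cos²(29°) = 10.74 · 0.765 = 8.218 mW/cm².
Transmitted fraction = 0.2029.

I/I₀ ≈ 0.203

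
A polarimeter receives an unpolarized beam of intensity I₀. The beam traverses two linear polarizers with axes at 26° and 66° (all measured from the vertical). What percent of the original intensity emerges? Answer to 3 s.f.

≈ 29.3%

Unpolarized light through the first polarizer → I₁ = ½ I₀, now polarized at 26°.
I₂ = I₁ cos²(66° − 26°) = 0.5 I₀ · cos²(40°) = 0.2934 I₀.
That is 29.34% of the incident intensity.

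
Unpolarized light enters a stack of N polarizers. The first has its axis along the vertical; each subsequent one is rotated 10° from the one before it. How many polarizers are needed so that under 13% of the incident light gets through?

First polarizer halves the unpolarized light: factor 1/2.
Each further stage multiplies by cos²(10°) = 0.9698.
After N polarizers: T = 0.5·0.9698^(N−1). Require T < 0.13 ⇒ N−1 > ln(0.13/0.5)/ln(0.9698) = 44.00, so N−1 ≥ 44 and N = 45.
Check: N=45 gives T = 0.13 < 0.13; N=44 gives T = 0.134.

N = 45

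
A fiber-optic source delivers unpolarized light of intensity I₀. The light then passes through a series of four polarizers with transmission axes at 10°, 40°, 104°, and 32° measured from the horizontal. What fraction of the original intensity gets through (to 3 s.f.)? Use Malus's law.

≈ 0.00688 I₀

Unpolarized light through the first polarizer → I₁ = ½ I₀, now polarized at 10°.
I₂ = I₁ cos²(40° − 10°) = 0.5 I₀ · cos²(30°) = 0.375 I₀.
I₃ = I₂ cos²(104° − 40°) = 0.375 I₀ · cos²(64°) = 0.07206 I₀.
I₄ = I₃ cos²(32° − 104°) = 0.07206 I₀ · cos²(72°) = 0.006881 I₀.
Transmitted fraction = 0.006881.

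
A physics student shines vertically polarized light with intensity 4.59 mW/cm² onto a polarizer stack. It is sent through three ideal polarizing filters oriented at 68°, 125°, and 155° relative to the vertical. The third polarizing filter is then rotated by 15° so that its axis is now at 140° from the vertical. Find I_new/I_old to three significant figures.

Before rotation:
I₁ = I₀ cos²(68° − 0°) = I₀ cos²(68°) = 0.1403 I₀.
I₂ = I₁ cos²(125° − 68°) = 0.1403 I₀ · cos²(57°) = 0.04163 I₀.
I₃ = I₂ cos²(155° − 125°) = 0.04163 I₀ · cos²(30°) = 0.03122 I₀.
After rotation:
I₁ = I₀ cos²(68° − 0°) = I₀ cos²(68°) = 0.1403 I₀.
I₂ = I₁ cos²(125° − 68°) = 0.1403 I₀ · cos²(57°) = 0.04163 I₀.
I₃ = I₂ cos²(140° − 125°) = 0.04163 I₀ · cos²(15°) = 0.03884 I₀.
Ratio = 0.03884 / 0.03122 = 1.244.

I_new/I_old ≈ 1.24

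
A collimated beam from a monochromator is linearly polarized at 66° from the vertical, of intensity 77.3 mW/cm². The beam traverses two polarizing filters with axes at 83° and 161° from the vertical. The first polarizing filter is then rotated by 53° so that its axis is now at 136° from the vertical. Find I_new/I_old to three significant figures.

I_new/I_old ≈ 2.43

Before rotation:
I₁ = I₀ cos²(83° − 66°) = I₀ cos²(17°) = 0.9145 I₀.
I₂ = I₁ cos²(161° − 83°) = 0.9145 I₀ · cos²(78°) = 0.03953 I₀.
After rotation:
I₁ = I₀ cos²(136° − 66°) = I₀ cos²(70°) = 0.117 I₀.
I₂ = I₁ cos²(161° − 136°) = 0.117 I₀ · cos²(25°) = 0.09608 I₀.
Ratio = 0.09608 / 0.03953 = 2.431.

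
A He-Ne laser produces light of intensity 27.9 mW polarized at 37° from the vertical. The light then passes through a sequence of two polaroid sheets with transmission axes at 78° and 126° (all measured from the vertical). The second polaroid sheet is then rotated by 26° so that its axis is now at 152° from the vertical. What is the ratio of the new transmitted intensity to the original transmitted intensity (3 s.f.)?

I_new/I_old ≈ 0.170

Before rotation:
By Malus's law, I₁ = I₀ cos²(78° − 37°) = I₀ cos²(41°) = 0.5696 I₀.
I₂ = I₁ cos²(126° − 78°) = 0.5696 I₀ · cos²(48°) = 0.255 I₀.
After rotation:
I₁ = I₀ cos²(78° − 37°) = I₀ cos²(41°) = 0.5696 I₀.
I₂ = I₁ cos²(152° − 78°) = 0.5696 I₀ · cos²(74°) = 0.04327 I₀.
Ratio = 0.04327 / 0.255 = 0.1697.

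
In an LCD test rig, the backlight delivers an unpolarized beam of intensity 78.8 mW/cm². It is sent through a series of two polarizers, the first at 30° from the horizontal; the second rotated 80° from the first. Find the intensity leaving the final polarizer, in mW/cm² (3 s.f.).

I ≈ 1.19 mW/cm²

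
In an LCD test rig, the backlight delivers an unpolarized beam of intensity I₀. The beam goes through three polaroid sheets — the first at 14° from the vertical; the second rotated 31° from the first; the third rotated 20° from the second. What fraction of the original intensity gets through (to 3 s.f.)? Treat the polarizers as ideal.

≈ 0.324 I₀

Unpolarized light through the first polarizer → I₁ = ½ I₀, now polarized at 14°.
I₂ = I₁ cos²(31°) = 0.5 · 0.7347 I₀ = 0.3674 I₀.
I₃ = I₂ cos²(20°) = 0.3674 · 0.883 I₀ = 0.3244 I₀.
Transmitted fraction = 0.3244.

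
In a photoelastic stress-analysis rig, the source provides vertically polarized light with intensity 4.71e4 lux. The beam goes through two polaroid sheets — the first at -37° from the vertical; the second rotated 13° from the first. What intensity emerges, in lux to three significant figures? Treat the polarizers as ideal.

I₁ = 4.71e4 lux · cos²(37°) = 3.004e+04 lux.
I₂ = I₁ · cos²(13°) = 3.004e+04 · 0.9494 = 2.852e+04 lux.

I ≈ 2.85e4 lux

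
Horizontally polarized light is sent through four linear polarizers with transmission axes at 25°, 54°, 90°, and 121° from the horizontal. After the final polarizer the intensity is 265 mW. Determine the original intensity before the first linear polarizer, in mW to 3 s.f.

I₁ = I₀ cos²(25° − 0°) = I₀ cos²(25°) = 0.8214 I₀.
I₂ = I₁ cos²(54° − 25°) = 0.8214 I₀ · cos²(29°) = 0.6283 I₀.
I₃ = I₂ cos²(90° − 54°) = 0.6283 I₀ · cos²(36°) = 0.4112 I₀.
I₄ = I₃ cos²(121° − 90°) = 0.4112 I₀ · cos²(31°) = 0.3022 I₀.
So 265 mW = 0.3022 I₀, giving I₀ = 265/0.3022 = 877 mW.

I₀ ≈ 877 mW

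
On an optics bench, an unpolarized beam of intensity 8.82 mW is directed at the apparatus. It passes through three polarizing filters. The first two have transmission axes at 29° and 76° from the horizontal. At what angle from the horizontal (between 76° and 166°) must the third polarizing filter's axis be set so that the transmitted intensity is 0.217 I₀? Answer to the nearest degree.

θ ≈ 91°

Unpolarized light through the first polarizer → I₁ = ½ I₀, now polarized at 29°.
I₂ = I₁ cos²(76° − 29°) = 0.5 I₀ · cos²(47°) = 0.2326 I₀.
Need I₃/I₀ = 0.217, so cos²(θ − 76°) = 0.217 / 0.2326 = 0.9331.
θ − 76° = arccos(√0.9331) = 15.0°, giving θ ≈ 76 + 15.0 = 91.0°.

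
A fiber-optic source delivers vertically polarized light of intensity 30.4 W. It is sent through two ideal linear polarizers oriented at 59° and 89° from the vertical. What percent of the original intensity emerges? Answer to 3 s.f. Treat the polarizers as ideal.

I₁ = 30.4 W · cos²(59°) = 8.064 W.
I₂ = I₁ · cos²(30°) = 8.064 · 0.75 = 6.048 W.
That is 19.89% of the incident intensity.

≈ 19.9%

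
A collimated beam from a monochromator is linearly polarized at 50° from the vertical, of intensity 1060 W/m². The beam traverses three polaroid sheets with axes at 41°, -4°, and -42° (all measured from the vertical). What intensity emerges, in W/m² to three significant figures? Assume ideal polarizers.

I ≈ 321 W/m²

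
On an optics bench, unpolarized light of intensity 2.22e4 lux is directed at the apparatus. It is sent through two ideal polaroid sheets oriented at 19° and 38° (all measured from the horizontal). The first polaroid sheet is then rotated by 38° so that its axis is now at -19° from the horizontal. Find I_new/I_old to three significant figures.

Before rotation:
Unpolarized light through the first polarizer → I₁ = ½ I₀, now polarized at 19°.
I₂ = I₁ cos²(38° − 19°) = 0.5 I₀ · cos²(19°) = 0.447 I₀.
After rotation:
Unpolarized light through the first polarizer → I₁ = ½ I₀, now polarized at -19°.
I₂ = I₁ cos²(38° + 19°) = 0.5 I₀ · cos²(57°) = 0.1483 I₀.
Ratio = 0.1483 / 0.447 = 0.3318.

I_new/I_old ≈ 0.332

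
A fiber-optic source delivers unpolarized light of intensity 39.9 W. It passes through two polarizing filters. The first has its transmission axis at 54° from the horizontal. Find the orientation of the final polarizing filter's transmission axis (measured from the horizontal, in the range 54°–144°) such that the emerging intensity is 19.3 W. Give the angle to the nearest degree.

Unpolarized light through the first polarizer → I₁ = ½ I₀, now polarized at 54°.
Target fraction: 19.3 / 39.9 W = 0.4837 of I₀.
Need I₂/I₀ = 0.4837, so cos²(θ − 54°) = 0.4837 / 0.5 = 0.9674.
θ − 54° = arccos(√0.9674) = 10.4°, giving θ ≈ 54 + 10.4 = 64.4°.

θ ≈ 64°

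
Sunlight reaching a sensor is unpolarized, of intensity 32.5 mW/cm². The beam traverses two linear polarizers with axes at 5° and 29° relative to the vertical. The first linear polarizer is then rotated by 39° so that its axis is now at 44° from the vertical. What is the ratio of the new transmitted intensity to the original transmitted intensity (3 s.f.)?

I_new/I_old ≈ 1.12

Before rotation:
Unpolarized light through the first polarizer → I₁ = ½ I₀, now polarized at 5°.
I₂ = I₁ cos²(29° − 5°) = 0.5 I₀ · cos²(24°) = 0.4173 I₀.
After rotation:
Unpolarized light through the first polarizer → I₁ = ½ I₀, now polarized at 44°.
I₂ = I₁ cos²(29° − 44°) = 0.5 I₀ · cos²(15°) = 0.4665 I₀.
Ratio = 0.4665 / 0.4173 = 1.118.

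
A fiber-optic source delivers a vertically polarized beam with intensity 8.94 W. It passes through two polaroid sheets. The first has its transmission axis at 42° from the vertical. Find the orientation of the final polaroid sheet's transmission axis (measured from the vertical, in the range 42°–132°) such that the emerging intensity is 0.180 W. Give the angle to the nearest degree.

By Malus's law, I₁ = I₀ cos²(42° − 0°) = I₀ cos²(42°) = 0.5523 I₀.
Target fraction: 0.180 / 8.94 W = 0.02013 of I₀.
Need I₂/I₀ = 0.02013, so cos²(θ − 42°) = 0.02013 / 0.5523 = 0.03646.
θ − 42° = arccos(√0.03646) = 79.0°, giving θ ≈ 42 + 79.0 = 121.0°.

θ ≈ 121°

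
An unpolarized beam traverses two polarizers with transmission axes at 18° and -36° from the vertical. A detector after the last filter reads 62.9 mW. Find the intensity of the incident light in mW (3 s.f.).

I₀ ≈ 364 mW

Unpolarized light through the first polarizer → I₁ = ½ I₀, now polarized at 18°.
I₂ = I₁ cos²(-36° − 18°) = 0.5 I₀ · cos²(54°) = 0.1727 I₀.
So 62.9 mW = 0.1727 I₀, giving I₀ = 62.9/0.1727 = 364.1 mW.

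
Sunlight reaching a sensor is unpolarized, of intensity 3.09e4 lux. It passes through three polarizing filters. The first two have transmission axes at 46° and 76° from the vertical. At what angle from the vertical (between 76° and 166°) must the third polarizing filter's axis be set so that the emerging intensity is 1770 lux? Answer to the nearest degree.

Unpolarized light through the first polarizer → I₁ = ½ I₀, now polarized at 46°.
I₂ = I₁ cos²(76° − 46°) = 0.5 I₀ · cos²(30°) = 0.375 I₀.
Target fraction: 1770 / 3.09e4 lux = 0.05728 of I₀.
Need I₃/I₀ = 0.05728, so cos²(θ − 76°) = 0.05728 / 0.375 = 0.1528.
θ − 76° = arccos(√0.1528) = 67.0°, giving θ ≈ 76 + 67.0 = 143.0°.

θ ≈ 143°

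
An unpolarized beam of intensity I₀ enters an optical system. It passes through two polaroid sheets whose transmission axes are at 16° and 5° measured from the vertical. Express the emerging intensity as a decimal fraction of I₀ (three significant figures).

Unpolarized light through the first polarizer → I₁ = ½ I₀, now polarized at 16°.
I₂ = I₁ cos²(5° − 16°) = 0.5 I₀ · cos²(11°) = 0.4818 I₀.
Transmitted fraction = 0.4818.

≈ 0.482 I₀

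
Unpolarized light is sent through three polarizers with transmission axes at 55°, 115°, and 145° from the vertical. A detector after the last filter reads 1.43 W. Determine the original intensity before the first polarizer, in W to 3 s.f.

Unpolarized light through the first polarizer → I₁ = ½ I₀, now polarized at 55°.
I₂ = I₁ cos²(115° − 55°) = 0.5 I₀ · cos²(60°) = 0.125 I₀.
I₃ = I₂ cos²(145° − 115°) = 0.125 I₀ · cos²(30°) = 0.09375 I₀.
So 1.43 W = 0.09375 I₀, giving I₀ = 1.43/0.09375 = 15.25 W.

I₀ ≈ 15.3 W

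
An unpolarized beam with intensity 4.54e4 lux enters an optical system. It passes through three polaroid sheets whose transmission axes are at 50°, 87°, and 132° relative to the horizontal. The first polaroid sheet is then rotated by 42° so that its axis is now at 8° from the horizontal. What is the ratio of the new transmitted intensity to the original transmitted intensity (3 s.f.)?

I_new/I_old ≈ 0.0571

Before rotation:
Unpolarized light through the first polarizer → I₁ = ½ I₀, now polarized at 50°.
I₂ = I₁ cos²(87° − 50°) = 0.5 I₀ · cos²(37°) = 0.3189 I₀.
I₃ = I₂ cos²(132° − 87°) = 0.3189 I₀ · cos²(45°) = 0.1595 I₀.
After rotation:
Unpolarized light through the first polarizer → I₁ = ½ I₀, now polarized at 8°.
I₂ = I₁ cos²(87° − 8°) = 0.5 I₀ · cos²(79°) = 0.0182 I₀.
I₃ = I₂ cos²(132° − 87°) = 0.0182 I₀ · cos²(45°) = 0.009102 I₀.
Ratio = 0.009102 / 0.1595 = 0.05708.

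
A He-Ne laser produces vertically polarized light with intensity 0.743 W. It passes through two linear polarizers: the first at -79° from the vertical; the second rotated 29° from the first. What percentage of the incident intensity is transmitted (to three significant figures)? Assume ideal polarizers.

≈ 2.79%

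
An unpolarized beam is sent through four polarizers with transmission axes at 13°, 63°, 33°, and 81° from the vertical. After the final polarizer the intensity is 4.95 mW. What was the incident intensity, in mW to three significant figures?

I₀ ≈ 71.4 mW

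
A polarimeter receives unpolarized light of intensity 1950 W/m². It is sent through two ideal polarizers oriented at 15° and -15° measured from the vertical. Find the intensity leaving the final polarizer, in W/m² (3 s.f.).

Unpolarized light through the first polarizer → I₁ = 1950 W/m²/2 = 975 W/m², polarized at 15°.
I₂ = I₁ · cos²(30°) = 975 · 0.75 = 731.3 W/m².

I ≈ 731 W/m²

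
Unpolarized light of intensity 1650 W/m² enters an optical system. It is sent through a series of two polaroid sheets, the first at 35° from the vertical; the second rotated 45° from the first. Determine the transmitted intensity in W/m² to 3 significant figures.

Unpolarized light through the first polarizer → I₁ = 1650 W/m²/2 = 825 W/m², polarized at 35°.
I₂ = I₁ · cos²(45°) = 825 · 0.5 = 412.5 W/m².

I ≈ 413 W/m²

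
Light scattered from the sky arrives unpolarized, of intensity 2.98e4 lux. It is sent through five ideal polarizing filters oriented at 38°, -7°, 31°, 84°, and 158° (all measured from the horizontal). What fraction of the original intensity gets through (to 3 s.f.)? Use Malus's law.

I/I₀ ≈ 0.00427

Unpolarized light through the first polarizer → I₁ = 2.98e4 lux/2 = 1.49e+04 lux, polarized at 38°.
I₂ = I₁ · cos²(45°) = 1.49e+04 · 0.5 = 7450 lux.
I₃ = I₂ · cos²(38°) = 7450 · 0.621 = 4626 lux.
I₄ = I₃ · cos²(53°) = 4626 · 0.3622 = 1676 lux.
I₅ = I₄ · cos²(74°) = 1676 · 0.07598 = 127.3 lux.
Transmitted fraction = 0.004272.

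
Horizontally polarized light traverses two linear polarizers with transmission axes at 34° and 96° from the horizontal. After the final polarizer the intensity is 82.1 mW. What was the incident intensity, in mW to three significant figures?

I₀ ≈ 542 mW

I₁ = I₀ cos²(34° − 0°) = I₀ cos²(34°) = 0.6873 I₀.
I₂ = I₁ cos²(96° − 34°) = 0.6873 I₀ · cos²(62°) = 0.1515 I₀.
So 82.1 mW = 0.1515 I₀, giving I₀ = 82.1/0.1515 = 542 mW.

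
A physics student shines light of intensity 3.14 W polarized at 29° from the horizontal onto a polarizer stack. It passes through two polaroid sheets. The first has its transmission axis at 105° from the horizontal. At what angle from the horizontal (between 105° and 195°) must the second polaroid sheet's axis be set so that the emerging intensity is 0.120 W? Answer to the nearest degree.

θ ≈ 141°

By Malus's law, I₁ = I₀ cos²(105° − 29°) = I₀ cos²(76°) = 0.05853 I₀.
Target fraction: 0.120 / 3.14 W = 0.03822 of I₀.
Need I₂/I₀ = 0.03822, so cos²(θ − 105°) = 0.03822 / 0.05853 = 0.653.
θ − 105° = arccos(√0.653) = 36.1°, giving θ ≈ 105 + 36.1 = 141.1°.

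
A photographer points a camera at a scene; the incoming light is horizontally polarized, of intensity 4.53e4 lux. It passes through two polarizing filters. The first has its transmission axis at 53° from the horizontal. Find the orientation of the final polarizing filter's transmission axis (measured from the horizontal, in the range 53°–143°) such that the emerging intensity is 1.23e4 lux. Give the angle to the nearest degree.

By Malus's law, I₁ = I₀ cos²(53° − 0°) = I₀ cos²(53°) = 0.3622 I₀.
Target fraction: 1.23e4 / 4.53e4 lux = 0.2715 of I₀.
Need I₂/I₀ = 0.2715, so cos²(θ − 53°) = 0.2715 / 0.3622 = 0.7497.
θ − 53° = arccos(√0.7497) = 30.0°, giving θ ≈ 53 + 30.0 = 83.0°.

θ ≈ 83°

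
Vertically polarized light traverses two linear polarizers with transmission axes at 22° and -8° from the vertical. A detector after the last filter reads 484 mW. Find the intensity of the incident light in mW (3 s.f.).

By Malus's law, I₁ = I₀ cos²(22° − 0°) = I₀ cos²(22°) = 0.8597 I₀.
I₂ = I₁ cos²(-8° − 22°) = 0.8597 I₀ · cos²(30°) = 0.6448 I₀.
So 484 mW = 0.6448 I₀, giving I₀ = 484/0.6448 = 750.7 mW.

I₀ ≈ 751 mW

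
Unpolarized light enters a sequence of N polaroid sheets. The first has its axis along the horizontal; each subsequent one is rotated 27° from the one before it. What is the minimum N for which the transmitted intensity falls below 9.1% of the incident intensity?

N = 9

First polarizer halves the unpolarized light: factor 1/2.
Each further stage multiplies by cos²(27°) = 0.7939.
After N polarizers: T = 0.5·0.7939^(N−1). Require T < 0.091 ⇒ N−1 > ln(0.091/0.5)/ln(0.7939) = 7.38, so N−1 ≥ 8 and N = 9.
Check: N=9 gives T = 0.0789 < 0.091; N=8 gives T = 0.09938.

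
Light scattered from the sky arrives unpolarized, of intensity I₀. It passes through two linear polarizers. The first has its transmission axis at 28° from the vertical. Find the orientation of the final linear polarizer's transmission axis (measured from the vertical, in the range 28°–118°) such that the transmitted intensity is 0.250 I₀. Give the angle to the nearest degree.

θ ≈ 73°

Unpolarized light through the first polarizer → I₁ = ½ I₀, now polarized at 28°.
Need I₂/I₀ = 0.25, so cos²(θ − 28°) = 0.25 / 0.5 = 0.5.
θ − 28° = arccos(√0.5) = 45.0°, giving θ ≈ 28 + 45.0 = 73.0°.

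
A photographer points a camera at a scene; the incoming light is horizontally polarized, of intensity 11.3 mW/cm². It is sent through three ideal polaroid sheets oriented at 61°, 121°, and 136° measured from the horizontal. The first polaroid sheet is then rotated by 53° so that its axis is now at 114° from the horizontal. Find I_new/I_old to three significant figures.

I_new/I_old ≈ 2.77

Before rotation:
I₁ = I₀ cos²(61° − 0°) = I₀ cos²(61°) = 0.235 I₀.
I₂ = I₁ cos²(121° − 61°) = 0.235 I₀ · cos²(60°) = 0.05876 I₀.
I₃ = I₂ cos²(136° − 121°) = 0.05876 I₀ · cos²(15°) = 0.05482 I₀.
After rotation:
I₁ = I₀ cos²(114° − 0°) = I₀ cos²(66°) = 0.1654 I₀.
I₂ = I₁ cos²(121° − 114°) = 0.1654 I₀ · cos²(7°) = 0.163 I₀.
I₃ = I₂ cos²(136° − 121°) = 0.163 I₀ · cos²(15°) = 0.1521 I₀.
Ratio = 0.1521 / 0.05482 = 2.774.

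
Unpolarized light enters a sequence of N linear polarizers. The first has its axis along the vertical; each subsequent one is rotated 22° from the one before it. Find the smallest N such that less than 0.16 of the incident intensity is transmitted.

First polarizer halves the unpolarized light: factor 1/2.
Each further stage multiplies by cos²(22°) = 0.8597.
After N polarizers: T = 0.5·0.8597^(N−1). Require T < 0.16 ⇒ N−1 > ln(0.16/0.5)/ln(0.8597) = 7.54, so N−1 ≥ 8 and N = 9.
Check: N=9 gives T = 0.1492 < 0.16; N=8 gives T = 0.1735.

N = 9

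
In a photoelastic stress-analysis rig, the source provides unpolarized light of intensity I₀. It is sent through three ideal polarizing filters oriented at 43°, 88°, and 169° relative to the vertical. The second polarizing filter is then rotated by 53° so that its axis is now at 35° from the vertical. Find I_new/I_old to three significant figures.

I_new/I_old ≈ 38.7

Before rotation:
Unpolarized light through the first polarizer → I₁ = ½ I₀, now polarized at 43°.
I₂ = I₁ cos²(88° − 43°) = 0.5 I₀ · cos²(45°) = 0.25 I₀.
I₃ = I₂ cos²(169° − 88°) = 0.25 I₀ · cos²(81°) = 0.006118 I₀.
After rotation:
Unpolarized light through the first polarizer → I₁ = ½ I₀, now polarized at 43°.
I₂ = I₁ cos²(35° − 43°) = 0.5 I₀ · cos²(8°) = 0.4903 I₀.
Angle between axes 2 and 3: 46°. I₃ = 0.4903 I₀ · cos²(46°) = 0.2366 I₀.
Ratio = 0.2366 / 0.006118 = 38.67.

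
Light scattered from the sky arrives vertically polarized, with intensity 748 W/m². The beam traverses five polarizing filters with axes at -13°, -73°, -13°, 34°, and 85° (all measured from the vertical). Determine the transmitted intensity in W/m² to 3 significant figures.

I₁ = 748 W/m² · cos²(13°) = 710.1 W/m².
I₂ = I₁ · cos²(60°) = 710.1 · 0.25 = 177.5 W/m².
I₃ = I₂ · cos²(60°) = 177.5 · 0.25 = 44.38 W/m².
I₄ = I₃ · cos²(47°) = 44.38 · 0.4651 = 20.64 W/m².
I₅ = I₄ · cos²(51°) = 20.64 · 0.396 = 8.176 W/m².

I ≈ 8.18 W/m²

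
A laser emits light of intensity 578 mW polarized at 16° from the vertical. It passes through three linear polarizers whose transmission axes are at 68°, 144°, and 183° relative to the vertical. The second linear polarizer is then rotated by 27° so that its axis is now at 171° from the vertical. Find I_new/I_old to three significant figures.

Before rotation:
By Malus's law, I₁ = I₀ cos²(68° − 16°) = I₀ cos²(52°) = 0.379 I₀.
I₂ = I₁ cos²(144° − 68°) = 0.379 I₀ · cos²(76°) = 0.02218 I₀.
I₃ = I₂ cos²(183° − 144°) = 0.02218 I₀ · cos²(39°) = 0.0134 I₀.
After rotation:
I₁ = I₀ cos²(68° − 16°) = I₀ cos²(52°) = 0.379 I₀.
Angle between axes 1 and 2: 77°. I₂ = 0.379 I₀ · cos²(77°) = 0.01918 I₀.
I₃ = I₂ cos²(183° − 171°) = 0.01918 I₀ · cos²(12°) = 0.01835 I₀.
Ratio = 0.01835 / 0.0134 = 1.37.

I_new/I_old ≈ 1.37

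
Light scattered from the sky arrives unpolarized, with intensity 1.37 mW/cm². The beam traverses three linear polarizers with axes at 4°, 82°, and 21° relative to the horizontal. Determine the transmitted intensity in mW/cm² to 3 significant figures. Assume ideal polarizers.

I ≈ 0.00696 mW/cm²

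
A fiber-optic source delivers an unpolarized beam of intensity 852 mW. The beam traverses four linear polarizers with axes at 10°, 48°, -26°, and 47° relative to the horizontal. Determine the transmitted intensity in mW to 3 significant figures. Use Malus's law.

Unpolarized light through the first polarizer → I₁ = 852 mW/2 = 426 mW, polarized at 10°.
I₂ = I₁ · cos²(38°) = 426 · 0.621 = 264.5 mW.
I₃ = I₂ · cos²(74°) = 264.5 · 0.07598 = 20.1 mW.
I₄ = I₃ · cos²(73°) = 20.1 · 0.08548 = 1.718 mW.

I ≈ 1.72 mW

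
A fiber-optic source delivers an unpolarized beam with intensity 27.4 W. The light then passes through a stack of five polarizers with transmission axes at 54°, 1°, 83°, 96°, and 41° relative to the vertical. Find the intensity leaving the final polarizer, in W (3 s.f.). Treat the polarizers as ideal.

I ≈ 0.0300 W

Unpolarized light through the first polarizer → I₁ = 27.4 W/2 = 13.7 W, polarized at 54°.
I₂ = I₁ · cos²(53°) = 13.7 · 0.3622 = 4.962 W.
I₃ = I₂ · cos²(82°) = 4.962 · 0.01937 = 0.09611 W.
I₄ = I₃ · cos²(13°) = 0.09611 · 0.9494 = 0.09124 W.
I₅ = I₄ · cos²(55°) = 0.09124 · 0.329 = 0.03002 W.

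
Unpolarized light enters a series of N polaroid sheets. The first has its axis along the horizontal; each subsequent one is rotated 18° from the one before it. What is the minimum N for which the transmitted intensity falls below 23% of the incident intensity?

N = 9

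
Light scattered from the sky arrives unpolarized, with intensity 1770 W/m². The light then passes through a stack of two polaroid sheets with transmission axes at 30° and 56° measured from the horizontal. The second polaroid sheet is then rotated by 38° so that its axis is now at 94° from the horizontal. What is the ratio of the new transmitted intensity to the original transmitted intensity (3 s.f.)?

I_new/I_old ≈ 0.238

Before rotation:
Unpolarized light through the first polarizer → I₁ = ½ I₀, now polarized at 30°.
I₂ = I₁ cos²(56° − 30°) = 0.5 I₀ · cos²(26°) = 0.4039 I₀.
After rotation:
Unpolarized light through the first polarizer → I₁ = ½ I₀, now polarized at 30°.
I₂ = I₁ cos²(94° − 30°) = 0.5 I₀ · cos²(64°) = 0.09608 I₀.
Ratio = 0.09608 / 0.4039 = 0.2379.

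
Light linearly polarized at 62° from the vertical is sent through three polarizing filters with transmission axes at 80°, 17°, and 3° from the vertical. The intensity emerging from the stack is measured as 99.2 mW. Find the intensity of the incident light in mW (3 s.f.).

By Malus's law, I₁ = I₀ cos²(80° − 62°) = I₀ cos²(18°) = 0.9045 I₀.
I₂ = I₁ cos²(17° − 80°) = 0.9045 I₀ · cos²(63°) = 0.1864 I₀.
I₃ = I₂ cos²(3° − 17°) = 0.1864 I₀ · cos²(14°) = 0.1755 I₀.
So 99.2 mW = 0.1755 I₀, giving I₀ = 99.2/0.1755 = 565.2 mW.

I₀ ≈ 565 mW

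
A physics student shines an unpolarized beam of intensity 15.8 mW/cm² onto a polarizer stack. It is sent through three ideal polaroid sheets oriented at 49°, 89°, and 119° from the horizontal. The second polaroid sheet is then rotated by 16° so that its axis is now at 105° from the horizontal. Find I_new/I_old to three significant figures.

Before rotation:
Unpolarized light through the first polarizer → I₁ = ½ I₀, now polarized at 49°.
I₂ = I₁ cos²(89° − 49°) = 0.5 I₀ · cos²(40°) = 0.2934 I₀.
I₃ = I₂ cos²(119° − 89°) = 0.2934 I₀ · cos²(30°) = 0.2201 I₀.
After rotation:
Unpolarized light through the first polarizer → I₁ = ½ I₀, now polarized at 49°.
I₂ = I₁ cos²(105° − 49°) = 0.5 I₀ · cos²(56°) = 0.1563 I₀.
I₃ = I₂ cos²(119° − 105°) = 0.1563 I₀ · cos²(14°) = 0.1472 I₀.
Ratio = 0.1472 / 0.2201 = 0.6689.

I_new/I_old ≈ 0.669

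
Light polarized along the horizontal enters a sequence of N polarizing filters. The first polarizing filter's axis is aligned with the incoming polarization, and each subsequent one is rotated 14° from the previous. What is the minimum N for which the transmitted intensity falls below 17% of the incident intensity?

First polarizer is aligned with the polarization: full transmission.
Each further stage multiplies by cos²(14°) = 0.9415.
After N polarizers: T = 0.9415^(N−1). Require T < 0.17 ⇒ N−1 > ln(0.17)/ln(0.9415) = 29.38, so N−1 ≥ 30 and N = 31.
Check: N=31 gives T = 0.1638 < 0.17; N=30 gives T = 0.174.

N = 31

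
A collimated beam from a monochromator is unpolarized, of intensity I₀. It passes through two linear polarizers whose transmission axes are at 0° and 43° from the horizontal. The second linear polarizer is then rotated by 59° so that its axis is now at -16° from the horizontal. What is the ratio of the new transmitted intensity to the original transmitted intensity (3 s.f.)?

Before rotation:
Unpolarized light through the first polarizer → I₁ = ½ I₀, now polarized at 0°.
I₂ = I₁ cos²(43° − 0°) = 0.5 I₀ · cos²(43°) = 0.2674 I₀.
After rotation:
Unpolarized light through the first polarizer → I₁ = ½ I₀, now polarized at 0°.
I₂ = I₁ cos²(-16° − 0°) = 0.5 I₀ · cos²(16°) = 0.462 I₀.
Ratio = 0.462 / 0.2674 = 1.728.

I_new/I_old ≈ 1.73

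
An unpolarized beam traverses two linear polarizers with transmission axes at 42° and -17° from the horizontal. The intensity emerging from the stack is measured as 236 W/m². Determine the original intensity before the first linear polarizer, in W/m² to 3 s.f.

I₀ ≈ 1780 W/m²

Unpolarized light through the first polarizer → I₁ = ½ I₀, now polarized at 42°.
I₂ = I₁ cos²(-17° − 42°) = 0.5 I₀ · cos²(59°) = 0.1326 I₀.
So 236 W/m² = 0.1326 I₀, giving I₀ = 236/0.1326 = 1779 W/m².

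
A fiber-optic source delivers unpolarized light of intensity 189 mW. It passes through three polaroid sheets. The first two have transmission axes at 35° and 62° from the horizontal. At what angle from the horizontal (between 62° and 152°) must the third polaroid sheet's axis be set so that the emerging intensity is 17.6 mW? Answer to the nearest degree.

Unpolarized light through the first polarizer → I₁ = ½ I₀, now polarized at 35°.
I₂ = I₁ cos²(62° − 35°) = 0.5 I₀ · cos²(27°) = 0.3969 I₀.
Target fraction: 17.6 / 189 mW = 0.09312 of I₀.
Need I₃/I₀ = 0.09312, so cos²(θ − 62°) = 0.09312 / 0.3969 = 0.2346.
θ − 62° = arccos(√0.2346) = 61.0°, giving θ ≈ 62 + 61.0 = 123.0°.

θ ≈ 123°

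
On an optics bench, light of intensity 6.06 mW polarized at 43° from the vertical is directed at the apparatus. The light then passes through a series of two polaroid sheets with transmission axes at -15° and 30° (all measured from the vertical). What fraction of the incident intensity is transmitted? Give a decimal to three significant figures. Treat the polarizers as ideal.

I/I₀ ≈ 0.140

I₁ = 6.06 mW · cos²(58°) = 1.702 mW.
I₂ = I₁ · cos²(45°) = 1.702 · 0.5 = 0.8509 mW.
Transmitted fraction = 0.1404.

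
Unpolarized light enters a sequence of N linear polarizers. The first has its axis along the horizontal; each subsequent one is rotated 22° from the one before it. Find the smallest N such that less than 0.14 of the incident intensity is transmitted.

First polarizer halves the unpolarized light: factor 1/2.
Each further stage multiplies by cos²(22°) = 0.8597.
After N polarizers: T = 0.5·0.8597^(N−1). Require T < 0.14 ⇒ N−1 > ln(0.14/0.5)/ln(0.8597) = 8.42, so N−1 ≥ 9 and N = 10.
Check: N=10 gives T = 0.1282 < 0.14; N=9 gives T = 0.1492.

N = 10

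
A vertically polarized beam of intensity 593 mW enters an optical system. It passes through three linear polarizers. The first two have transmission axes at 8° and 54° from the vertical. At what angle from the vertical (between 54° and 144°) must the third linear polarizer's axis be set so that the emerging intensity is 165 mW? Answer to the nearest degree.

I₁ = I₀ cos²(8° − 0°) = I₀ cos²(8°) = 0.9806 I₀.
I₂ = I₁ cos²(54° − 8°) = 0.9806 I₀ · cos²(46°) = 0.4732 I₀.
Target fraction: 165 / 593 mW = 0.2782 of I₀.
Need I₃/I₀ = 0.2782, so cos²(θ − 54°) = 0.2782 / 0.4732 = 0.588.
θ − 54° = arccos(√0.588) = 39.9°, giving θ ≈ 54 + 39.9 = 93.9°.

θ ≈ 94°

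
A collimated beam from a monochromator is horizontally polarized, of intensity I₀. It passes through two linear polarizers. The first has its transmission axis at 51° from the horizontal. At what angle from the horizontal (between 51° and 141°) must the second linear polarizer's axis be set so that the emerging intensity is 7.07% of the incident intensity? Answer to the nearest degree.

I₁ = I₀ cos²(51° − 0°) = I₀ cos²(51°) = 0.396 I₀.
Need I₂/I₀ = 0.0707, so cos²(θ − 51°) = 0.0707 / 0.396 = 0.1785.
θ − 51° = arccos(√0.1785) = 65.0°, giving θ ≈ 51 + 65.0 = 116.0°.

θ ≈ 116°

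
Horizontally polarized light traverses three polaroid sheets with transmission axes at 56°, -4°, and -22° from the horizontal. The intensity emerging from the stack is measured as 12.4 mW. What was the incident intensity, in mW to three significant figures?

I₁ = I₀ cos²(56° − 0°) = I₀ cos²(56°) = 0.3127 I₀.
I₂ = I₁ cos²(-4° − 56°) = 0.3127 I₀ · cos²(60°) = 0.07817 I₀.
I₃ = I₂ cos²(-22° + 4°) = 0.07817 I₀ · cos²(18°) = 0.07071 I₀.
So 12.4 mW = 0.07071 I₀, giving I₀ = 12.4/0.07071 = 175.4 mW.

I₀ ≈ 175 mW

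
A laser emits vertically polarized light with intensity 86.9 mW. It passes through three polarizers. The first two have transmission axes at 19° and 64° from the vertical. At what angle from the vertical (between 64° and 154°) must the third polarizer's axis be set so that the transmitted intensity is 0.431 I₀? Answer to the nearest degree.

I₁ = I₀ cos²(19° − 0°) = I₀ cos²(19°) = 0.894 I₀.
I₂ = I₁ cos²(64° − 19°) = 0.894 I₀ · cos²(45°) = 0.447 I₀.
Need I₃/I₀ = 0.431, so cos²(θ − 64°) = 0.431 / 0.447 = 0.9642.
θ − 64° = arccos(√0.9642) = 10.9°, giving θ ≈ 64 + 10.9 = 74.9°.

θ ≈ 75°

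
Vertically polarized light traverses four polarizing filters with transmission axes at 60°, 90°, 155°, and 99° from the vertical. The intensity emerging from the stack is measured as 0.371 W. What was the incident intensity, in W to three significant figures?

I₀ ≈ 35.4 W

I₁ = I₀ cos²(60° − 0°) = I₀ cos²(60°) = 0.25 I₀.
I₂ = I₁ cos²(90° − 60°) = 0.25 I₀ · cos²(30°) = 0.1875 I₀.
I₃ = I₂ cos²(155° − 90°) = 0.1875 I₀ · cos²(65°) = 0.03349 I₀.
I₄ = I₃ cos²(99° − 155°) = 0.03349 I₀ · cos²(56°) = 0.01047 I₀.
So 0.371 W = 0.01047 I₀, giving I₀ = 0.371/0.01047 = 35.43 W.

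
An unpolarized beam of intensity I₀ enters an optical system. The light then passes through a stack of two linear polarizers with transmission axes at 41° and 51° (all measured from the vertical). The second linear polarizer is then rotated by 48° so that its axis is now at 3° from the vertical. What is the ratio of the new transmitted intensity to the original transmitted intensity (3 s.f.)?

I_new/I_old ≈ 0.640

Before rotation:
Unpolarized light through the first polarizer → I₁ = ½ I₀, now polarized at 41°.
I₂ = I₁ cos²(51° − 41°) = 0.5 I₀ · cos²(10°) = 0.4849 I₀.
After rotation:
Unpolarized light through the first polarizer → I₁ = ½ I₀, now polarized at 41°.
I₂ = I₁ cos²(3° − 41°) = 0.5 I₀ · cos²(38°) = 0.3105 I₀.
Ratio = 0.3105 / 0.4849 = 0.6403.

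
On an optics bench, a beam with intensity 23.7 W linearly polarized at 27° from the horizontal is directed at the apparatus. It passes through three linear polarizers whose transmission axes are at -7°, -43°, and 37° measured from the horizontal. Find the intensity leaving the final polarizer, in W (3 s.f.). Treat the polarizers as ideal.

I₁ = 23.7 W · cos²(34°) = 16.29 W.
I₂ = I₁ · cos²(36°) = 16.29 · 0.6545 = 10.66 W.
I₃ = I₂ · cos²(80°) = 10.66 · 0.03015 = 0.3215 W.

I ≈ 0.321 W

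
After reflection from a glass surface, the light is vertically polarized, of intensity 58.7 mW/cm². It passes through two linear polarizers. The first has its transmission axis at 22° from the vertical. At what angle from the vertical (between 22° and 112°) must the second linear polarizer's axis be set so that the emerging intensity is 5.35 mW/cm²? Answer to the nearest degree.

θ ≈ 93°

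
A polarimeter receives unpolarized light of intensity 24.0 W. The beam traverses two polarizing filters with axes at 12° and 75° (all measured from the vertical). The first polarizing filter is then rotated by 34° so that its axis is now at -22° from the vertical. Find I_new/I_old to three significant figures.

Before rotation:
Unpolarized light through the first polarizer → I₁ = ½ I₀, now polarized at 12°.
I₂ = I₁ cos²(75° − 12°) = 0.5 I₀ · cos²(63°) = 0.1031 I₀.
After rotation:
Unpolarized light through the first polarizer → I₁ = ½ I₀, now polarized at -22°.
Angle between axes 1 and 2: 83°. I₂ = 0.5 I₀ · cos²(83°) = 0.007426 I₀.
Ratio = 0.007426 / 0.1031 = 0.07206.

I_new/I_old ≈ 0.0721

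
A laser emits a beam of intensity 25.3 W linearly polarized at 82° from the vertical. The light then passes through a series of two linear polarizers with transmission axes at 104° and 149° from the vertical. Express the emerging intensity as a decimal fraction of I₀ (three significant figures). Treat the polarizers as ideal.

I₁ = 25.3 W · cos²(22°) = 21.75 W.
I₂ = I₁ · cos²(45°) = 21.75 · 0.5 = 10.87 W.
Transmitted fraction = 0.4298.

I/I₀ ≈ 0.430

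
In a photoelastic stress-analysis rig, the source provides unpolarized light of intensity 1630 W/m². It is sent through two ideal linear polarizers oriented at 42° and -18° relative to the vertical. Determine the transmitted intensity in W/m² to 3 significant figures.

Unpolarized light through the first polarizer → I₁ = 1630 W/m²/2 = 815 W/m², polarized at 42°.
I₂ = I₁ · cos²(60°) = 815 · 0.25 = 203.8 W/m².

I ≈ 204 W/m²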